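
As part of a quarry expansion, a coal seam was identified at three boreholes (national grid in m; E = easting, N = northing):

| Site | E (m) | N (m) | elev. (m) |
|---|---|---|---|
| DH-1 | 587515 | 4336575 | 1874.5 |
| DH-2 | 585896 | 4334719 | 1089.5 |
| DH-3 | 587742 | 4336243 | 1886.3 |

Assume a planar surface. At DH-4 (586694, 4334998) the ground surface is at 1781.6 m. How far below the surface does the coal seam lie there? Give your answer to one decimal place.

410.7 m

Let the plane be z = a·E + b·N + c.
DH-2−DH-1: −1619a − 1856b = −785;  DH-3−DH-1: 227a − 332b = 11.8.
Solving gives a = 0.294654680, b = 0.165923531.
Then c = 1874.5 − a·587515 − b·4336575 = −890779.38.
At (586694, 4334998): z_contact = 172872.13 + 719278.18 − 890779.38 = 1370.93 m.
Depth below ground = 1781.6 − 1370.93 = 410.7 m.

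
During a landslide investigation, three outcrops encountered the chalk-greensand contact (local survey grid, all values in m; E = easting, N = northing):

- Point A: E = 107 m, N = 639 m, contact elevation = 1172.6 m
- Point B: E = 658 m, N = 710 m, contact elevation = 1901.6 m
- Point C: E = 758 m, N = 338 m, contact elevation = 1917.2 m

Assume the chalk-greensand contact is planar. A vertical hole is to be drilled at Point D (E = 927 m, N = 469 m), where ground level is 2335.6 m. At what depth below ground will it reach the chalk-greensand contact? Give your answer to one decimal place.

Let the plane be z = a·E + b·N + c.
Point B−Point A: 551a + 71b = 729;  Point C−Point A: 651a − 301b = 744.6.
Solving gives a = 1.28398, b = 0.30322.
Then c = 1172.6 − a·107 − b·639 = 841.46.
At (927, 469): z_contact = 1190.25 + 142.21 + 841.46 = 2173.91 m.
Depth below ground = 2335.6 − 2173.91 = 161.7 m.

161.7 m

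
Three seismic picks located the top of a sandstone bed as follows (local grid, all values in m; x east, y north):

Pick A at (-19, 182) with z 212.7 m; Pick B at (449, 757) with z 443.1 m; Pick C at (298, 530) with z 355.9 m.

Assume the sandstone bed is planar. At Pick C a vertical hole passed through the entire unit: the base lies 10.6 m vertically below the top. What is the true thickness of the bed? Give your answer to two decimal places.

Let the plane be z = a·x + b·y + c.
Pick B−Pick A: 468a + 575b = 230.4;  Pick C−Pick A: 317a + 348b = 143.2.
Solving gives a = 0.11132, b = 0.31009.
|∇z| = √(a²+b²) = 0.32947, so dip δ = arctan(0.32947) = 18.24°.
True thickness = vertical thickness × cos δ = 10.6 × cos 18.24° = 10.07 m.

10.07 m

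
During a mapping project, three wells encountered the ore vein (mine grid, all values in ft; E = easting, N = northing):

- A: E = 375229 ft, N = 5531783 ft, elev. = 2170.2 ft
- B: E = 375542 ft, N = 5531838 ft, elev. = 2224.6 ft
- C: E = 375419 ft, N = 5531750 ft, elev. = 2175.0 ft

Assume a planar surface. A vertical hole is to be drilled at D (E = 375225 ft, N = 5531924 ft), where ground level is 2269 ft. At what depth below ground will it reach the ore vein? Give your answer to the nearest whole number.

Let the plane be z = a·E + b·N + c.
B−A: 313a + 55b = 54.4;  C−A: 190a − 33b = 4.8.
Solving gives a = 0.09910005, b = 0.42512152.
Then c = 2170.2 − a·375229 − b·5531783 = −2386694.99.
At (375225, 5531924): z_contact = 37184.8 + 2351739.9 − 2386694.99 = 2229.7 ft.
Depth below ground = 2269 − 2229.7 = 39 ft.

39 ft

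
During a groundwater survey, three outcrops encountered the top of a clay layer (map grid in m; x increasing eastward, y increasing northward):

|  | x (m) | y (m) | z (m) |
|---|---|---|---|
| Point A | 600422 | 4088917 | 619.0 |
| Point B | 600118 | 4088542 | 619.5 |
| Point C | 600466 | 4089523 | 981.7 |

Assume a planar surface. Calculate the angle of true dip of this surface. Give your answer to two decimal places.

46.27°

Two edge vectors: Point A→Point B = (-304, -375, 0.5), Point A→Point C = (44, 606, 362.7).
Normal n = (Point A→Point B) × (Point A→Point C) = (-136315.5, 110282.8, -167724).
So ∂z/∂x = −n_x/n_z = −0.81274 and ∂z/∂y = −n_y/n_z = 0.65753.
Gradient magnitude |∇z| = √(a² + b²) = √(0.66054 + 0.43234) = 1.04541.
True dip = arctan(1.04541) = 46.27°, dipping toward SE (azimuth ≈ 129°).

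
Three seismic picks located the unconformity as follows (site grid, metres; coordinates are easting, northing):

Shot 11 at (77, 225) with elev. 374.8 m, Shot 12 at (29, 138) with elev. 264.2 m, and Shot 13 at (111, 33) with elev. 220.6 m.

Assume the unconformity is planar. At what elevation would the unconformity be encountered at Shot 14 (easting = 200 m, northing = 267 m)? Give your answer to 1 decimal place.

Let the plane be z = a·easting + b·northing + c.
Shot 12−Shot 11: −48a − 87b = −110.6;  Shot 13−Shot 11: 34a − 192b = −154.2.
Solving gives a = 0.64234, b = 0.91687.
Then c = 374.8 − a·77 − b·225 = 119.04.
At (200, 267): z = 128.5 + 244.8 + 119.04 = 492.3 m.

492.3 m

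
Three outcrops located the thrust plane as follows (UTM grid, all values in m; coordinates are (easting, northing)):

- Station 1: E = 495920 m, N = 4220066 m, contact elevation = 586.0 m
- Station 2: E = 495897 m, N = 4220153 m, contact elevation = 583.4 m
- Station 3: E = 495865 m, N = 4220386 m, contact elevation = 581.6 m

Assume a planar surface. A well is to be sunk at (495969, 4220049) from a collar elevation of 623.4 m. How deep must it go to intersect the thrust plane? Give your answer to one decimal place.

29.1 m

Two edge vectors: Station 1→Station 2 = (-23, 87, -2.6), Station 1→Station 3 = (-55, 320, -4.4).
Normal n = (Station 1→Station 2) × (Station 1→Station 3) = (449.2, 41.8, -2575).
So ∂z/∂E = −n_x/n_z = 0.174446602 and ∂z/∂N = −n_y/n_z = 0.016233010.
Intercept c from Station 1: 586 − 86511.56 − 68504.37 = −154429.93.
At (495969, 4220049): z_contact = 86520.11 + 68504.10 − 154429.93 = 594.27 m.
Depth below ground = 623.4 − 594.27 = 29.1 m.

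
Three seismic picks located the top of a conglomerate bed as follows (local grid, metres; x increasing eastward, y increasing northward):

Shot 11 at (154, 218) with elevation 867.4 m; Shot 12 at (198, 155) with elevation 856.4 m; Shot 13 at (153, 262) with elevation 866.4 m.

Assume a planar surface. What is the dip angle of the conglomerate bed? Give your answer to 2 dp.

16.36°

Two edge vectors: Shot 11→Shot 12 = (44, -63, -11), Shot 11→Shot 13 = (-1, 44, -1).
Normal n = (Shot 11→Shot 12) × (Shot 11→Shot 13) = (547, 55, 1873).
So ∂z/∂x = −n_x/n_z = −0.29204 and ∂z/∂y = −n_y/n_z = −0.02936.
Gradient magnitude |∇z| = √(a² + b²) = √(0.08529 + 0.00086) = 0.29352.
True dip = arctan(0.29352) = 16.36°, dipping toward E (azimuth ≈ 084°).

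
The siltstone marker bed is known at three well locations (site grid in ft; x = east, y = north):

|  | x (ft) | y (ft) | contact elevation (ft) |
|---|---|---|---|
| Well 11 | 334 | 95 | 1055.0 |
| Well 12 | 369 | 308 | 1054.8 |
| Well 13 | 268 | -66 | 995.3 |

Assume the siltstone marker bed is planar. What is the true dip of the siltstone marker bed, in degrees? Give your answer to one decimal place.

Two edge vectors: Well 11→Well 12 = (35, 213, -0.2), Well 11→Well 13 = (-66, -161, -59.7).
Normal n = (Well 11→Well 12) × (Well 11→Well 13) = (-12748.3, 2102.7, 8423).
So ∂z/∂x = −n_x/n_z = 1.51351 and ∂z/∂y = −n_y/n_z = −0.24964.
Gradient magnitude |∇z| = √(a² + b²) = √(2.29071 + 0.06232) = 1.53396.
True dip = arctan(1.53396) = 56.9°, dipping toward W (azimuth ≈ 279°).

56.9°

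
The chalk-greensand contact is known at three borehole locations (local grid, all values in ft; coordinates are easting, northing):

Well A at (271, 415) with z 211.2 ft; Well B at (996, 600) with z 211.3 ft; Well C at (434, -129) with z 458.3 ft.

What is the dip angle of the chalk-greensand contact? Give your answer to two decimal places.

Two edge vectors: Well A→Well B = (725, 185, 0.1), Well A→Well C = (163, -544, 247.1).
Normal n = (Well A→Well B) × (Well A→Well C) = (45767.9, -179131.2, -424555).
So ∂z/∂easting = −n_x/n_z = 0.10780 and ∂z/∂northing = −n_y/n_z = −0.42193.
Gradient magnitude |∇z| = √(a² + b²) = √(0.01162 + 0.17802) = 0.43548.
True dip = arctan(0.43548) = 23.53°, dipping toward NNW (azimuth ≈ 346°).

23.53°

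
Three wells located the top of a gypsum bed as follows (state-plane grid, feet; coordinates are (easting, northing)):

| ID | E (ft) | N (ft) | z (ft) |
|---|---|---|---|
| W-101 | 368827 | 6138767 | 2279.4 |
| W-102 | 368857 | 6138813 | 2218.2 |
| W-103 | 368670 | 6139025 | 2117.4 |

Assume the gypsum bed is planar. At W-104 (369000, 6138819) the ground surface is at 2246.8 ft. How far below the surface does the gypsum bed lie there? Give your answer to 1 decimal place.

114.1 ft

Let the plane be z = a·E + b·N + c.
W-102−W-101: 30a + 46b = −61.2;  W-103−W-101: −157a + 258b = −162.
Solving gives a = −0.557251704, b = −0.967009758.
Then c = 2279.4 − a·368827 − b·6138767 = 6144056.47.
At (369000, 6138819): z_contact = −205625.88 − 5936297.88 + 6144056.47 = 2132.71 ft.
Depth below ground = 2246.8 − 2132.71 = 114.1 ft.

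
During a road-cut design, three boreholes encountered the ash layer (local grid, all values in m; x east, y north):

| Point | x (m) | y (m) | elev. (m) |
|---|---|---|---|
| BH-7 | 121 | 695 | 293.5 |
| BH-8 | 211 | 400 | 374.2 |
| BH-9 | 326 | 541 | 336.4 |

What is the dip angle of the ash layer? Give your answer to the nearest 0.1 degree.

Let the plane be z = a·x + b·y + c.
BH-8−BH-7: 90a − 295b = 80.7;  BH-9−BH-7: 205a − 154b = 42.9.
Solving gives a = 0.00488, b = −0.27207.
Gradient magnitude |∇z| = √(a² + b²) = √(0.00002 + 0.07402) = 0.27211.
True dip = arctan(0.27211) = 15.2°, dipping toward N (azimuth ≈ 359°).

15.2°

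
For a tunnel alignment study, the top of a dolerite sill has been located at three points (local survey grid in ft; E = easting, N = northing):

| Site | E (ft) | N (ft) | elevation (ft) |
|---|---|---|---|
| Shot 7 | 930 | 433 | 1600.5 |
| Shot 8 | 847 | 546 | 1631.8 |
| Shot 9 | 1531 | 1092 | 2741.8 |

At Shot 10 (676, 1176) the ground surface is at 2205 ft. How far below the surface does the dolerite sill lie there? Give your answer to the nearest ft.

Let the plane be z = a·E + b·N + c.
Shot 8−Shot 7: −83a + 113b = 31.3;  Shot 9−Shot 7: 601a + 659b = 1141.3.
Solving gives a = 0.88362, b = 0.92602.
Then c = 1600.5 − a·930 − b·433 = 377.77.
At (676, 1176): z_contact = 597.3 + 1089.0 + 377.77 = 2064.1 ft.
Depth below ground = 2205 − 2064.1 = 141 ft.

141 ft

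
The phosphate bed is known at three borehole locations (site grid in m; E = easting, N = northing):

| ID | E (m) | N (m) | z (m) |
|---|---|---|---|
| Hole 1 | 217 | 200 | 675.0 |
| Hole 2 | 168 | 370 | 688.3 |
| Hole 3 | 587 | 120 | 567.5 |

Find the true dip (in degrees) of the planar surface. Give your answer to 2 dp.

16.27°

Let the plane be z = a·E + b·N + c.
Hole 2−Hole 1: −49a + 170b = 13.3;  Hole 3−Hole 1: 370a − 80b = −107.5.
Solving gives a = −0.29181, b = −0.00587.
Gradient magnitude |∇z| = √(a² + b²) = √(0.08515 + 0.00003) = 0.29187.
True dip = arctan(0.29187) = 16.27°, dipping toward E (azimuth ≈ 089°).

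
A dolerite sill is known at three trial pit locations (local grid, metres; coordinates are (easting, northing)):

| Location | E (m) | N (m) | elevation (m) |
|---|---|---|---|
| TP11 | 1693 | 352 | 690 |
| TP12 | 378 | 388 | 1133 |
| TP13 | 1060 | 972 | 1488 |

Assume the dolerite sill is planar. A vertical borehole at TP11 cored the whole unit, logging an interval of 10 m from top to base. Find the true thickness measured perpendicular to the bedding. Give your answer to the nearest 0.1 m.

Two edge vectors: TP11→TP12 = (-1315, 36, 443), TP11→TP13 = (-633, 620, 798).
Normal n = (TP11→TP12) × (TP11→TP13) = (-245932, 768951, -792512).
So ∂z/∂E = −n_x/n_z = −0.31032 and ∂z/∂N = −n_y/n_z = 0.97027.
|∇z| = √(a²+b²) = 1.01869, so dip δ = arctan(1.01869) = 45.53°.
True thickness = vertical thickness × cos δ = 10 × cos 45.53° = 7.0 m.

7.0 m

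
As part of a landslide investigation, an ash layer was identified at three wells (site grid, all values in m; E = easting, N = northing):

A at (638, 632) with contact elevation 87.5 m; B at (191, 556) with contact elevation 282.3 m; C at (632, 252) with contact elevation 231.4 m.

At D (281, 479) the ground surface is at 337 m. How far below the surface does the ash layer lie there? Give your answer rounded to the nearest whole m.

60 m

Two edge vectors: A→B = (-447, -76, 194.8), A→C = (-6, -380, 143.9).
Normal n = (A→B) × (A→C) = (63087.6, 63154.5, 169404).
So ∂z/∂E = −n_x/n_z = −0.37241 and ∂z/∂N = −n_y/n_z = −0.37280.
Intercept c from A: 87.5 + 237.60 + 235.61 = 560.71.
At (281, 479): z_contact = −104.6 − 178.6 + 560.71 = 277.5 m.
Depth below ground = 337 − 277.5 = 60 m.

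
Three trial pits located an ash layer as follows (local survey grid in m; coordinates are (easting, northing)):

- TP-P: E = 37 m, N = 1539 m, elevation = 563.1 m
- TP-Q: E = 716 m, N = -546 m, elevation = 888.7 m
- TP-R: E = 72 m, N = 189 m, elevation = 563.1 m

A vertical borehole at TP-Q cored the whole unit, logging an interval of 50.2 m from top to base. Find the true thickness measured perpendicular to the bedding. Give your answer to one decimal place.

44.5 m

Two edge vectors: TP-P→TP-Q = (679, -2085, 325.6), TP-P→TP-R = (35, -1350, 0).
Normal n = (TP-P→TP-Q) × (TP-P→TP-R) = (439560, 11396, -843675).
So ∂z/∂E = −n_x/n_z = 0.52101 and ∂z/∂N = −n_y/n_z = 0.01351.
|∇z| = √(a²+b²) = 0.52118, so dip δ = arctan(0.52118) = 27.53°.
True thickness = vertical thickness × cos δ = 50.2 × cos 27.53° = 44.5 m.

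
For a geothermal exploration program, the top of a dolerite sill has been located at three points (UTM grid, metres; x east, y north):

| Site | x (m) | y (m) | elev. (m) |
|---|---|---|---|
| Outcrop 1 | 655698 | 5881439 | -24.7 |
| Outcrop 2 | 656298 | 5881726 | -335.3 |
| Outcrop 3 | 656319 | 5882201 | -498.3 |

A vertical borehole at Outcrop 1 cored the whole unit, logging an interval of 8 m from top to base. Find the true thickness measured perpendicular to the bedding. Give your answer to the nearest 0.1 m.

Let the plane be z = a·x + b·y + c.
Outcrop 2−Outcrop 1: 600a + 287b = −310.6;  Outcrop 3−Outcrop 1: 621a + 762b = −473.6.
Solving gives a = −0.36116, b = −0.32719.
|∇z| = √(a²+b²) = 0.48733, so dip δ = arctan(0.48733) = 25.98°.
True thickness = vertical thickness × cos δ = 8 × cos 25.98° = 7.2 m.

7.2 m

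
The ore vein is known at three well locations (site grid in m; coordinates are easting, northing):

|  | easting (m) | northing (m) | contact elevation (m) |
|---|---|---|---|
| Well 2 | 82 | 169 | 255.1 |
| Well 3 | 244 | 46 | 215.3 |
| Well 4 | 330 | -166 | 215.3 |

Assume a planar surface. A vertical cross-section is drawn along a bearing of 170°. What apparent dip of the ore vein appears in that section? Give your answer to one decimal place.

Two edge vectors: Well 2→Well 3 = (162, -123, -39.8), Well 2→Well 4 = (248, -335, -39.8).
Normal n = (Well 2→Well 3) × (Well 2→Well 4) = (-8437.6, -3422.8, -23766).
So ∂z/∂easting = −n_x/n_z = −0.35503 and ∂z/∂northing = −n_y/n_z = −0.14402.
Unit vector along 170° is (sin 170°, cos 170°) = (0.1736, -0.9848).
Slope in that direction = a·(0.1736) + b·(-0.9848) = 0.08018.
Apparent dip = arctan|0.08018| = 4.6° (true dip is 21.0°, so apparent ≤ true as expected).

4.6°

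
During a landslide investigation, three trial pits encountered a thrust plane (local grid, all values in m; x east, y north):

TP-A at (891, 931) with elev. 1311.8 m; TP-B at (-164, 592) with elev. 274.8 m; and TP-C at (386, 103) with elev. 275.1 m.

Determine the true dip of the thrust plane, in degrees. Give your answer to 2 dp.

Two edge vectors: TP-A→TP-B = (-1055, -339, -1037), TP-A→TP-C = (-505, -828, -1036.7).
Normal n = (TP-A→TP-B) × (TP-A→TP-C) = (-507194.7, -570033.5, 702345).
So ∂z/∂x = −n_x/n_z = 0.72214 and ∂z/∂y = −n_y/n_z = 0.81161.
Gradient magnitude |∇z| = √(a² + b²) = √(0.52149 + 0.65872) = 1.08638.
True dip = arctan(1.08638) = 47.37°, dipping toward SW (azimuth ≈ 222°).

47.37°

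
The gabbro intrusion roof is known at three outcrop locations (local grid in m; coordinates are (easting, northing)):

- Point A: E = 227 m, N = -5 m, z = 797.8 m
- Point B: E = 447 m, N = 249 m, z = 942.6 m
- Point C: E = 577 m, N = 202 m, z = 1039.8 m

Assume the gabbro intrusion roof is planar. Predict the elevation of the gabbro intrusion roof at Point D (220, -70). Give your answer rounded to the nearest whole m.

Let the plane be z = a·E + b·N + c.
Point B−Point A: 220a + 254b = 144.8;  Point C−Point A: 350a + 207b = 242.
Solving gives a = 0.72635, b = −0.05904.
Then c = 797.8 − a·227 − b·-5 = 632.62.
At (220, -70): z = 159.8 + 4.1 + 632.62 = 796.6 m.

797 m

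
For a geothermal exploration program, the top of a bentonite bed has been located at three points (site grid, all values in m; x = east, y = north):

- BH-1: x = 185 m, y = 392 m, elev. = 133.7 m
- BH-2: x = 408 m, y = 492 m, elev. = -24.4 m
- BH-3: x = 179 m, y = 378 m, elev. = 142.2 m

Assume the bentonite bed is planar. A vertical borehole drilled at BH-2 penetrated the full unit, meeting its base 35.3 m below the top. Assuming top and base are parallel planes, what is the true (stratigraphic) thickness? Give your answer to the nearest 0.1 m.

29.5 m

Two edge vectors: BH-1→BH-2 = (223, 100, -158.1), BH-1→BH-3 = (-6, -14, 8.5).
Normal n = (BH-1→BH-2) × (BH-1→BH-3) = (-1363.4, -946.9, -2522).
So ∂z/∂x = −n_x/n_z = −0.54060 and ∂z/∂y = −n_y/n_z = −0.37546.
|∇z| = √(a²+b²) = 0.65819, so dip δ = arctan(0.65819) = 33.35°.
True thickness = vertical thickness × cos δ = 35.3 × cos 33.35° = 29.5 m.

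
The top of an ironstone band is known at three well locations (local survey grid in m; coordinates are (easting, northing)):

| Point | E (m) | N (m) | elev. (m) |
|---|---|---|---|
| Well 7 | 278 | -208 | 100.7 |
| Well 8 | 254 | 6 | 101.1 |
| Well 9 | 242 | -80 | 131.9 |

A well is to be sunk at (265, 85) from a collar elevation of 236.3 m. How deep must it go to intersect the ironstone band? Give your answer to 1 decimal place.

163.5 m

Two edge vectors: Well 7→Well 8 = (-24, 214, 0.4), Well 7→Well 9 = (-36, 128, 31.2).
Normal n = (Well 7→Well 8) × (Well 7→Well 9) = (6625.6, 734.4, 4632).
So ∂z/∂E = −n_x/n_z = −1.43040 and ∂z/∂N = −n_y/n_z = −0.15855.
Intercept c from Well 7: 100.7 + 397.65 − 32.98 = 465.37.
At (265, 85): z_contact = −379.06 − 13.48 + 465.37 = 72.84 m.
Depth below ground = 236.3 − 72.84 = 163.5 m.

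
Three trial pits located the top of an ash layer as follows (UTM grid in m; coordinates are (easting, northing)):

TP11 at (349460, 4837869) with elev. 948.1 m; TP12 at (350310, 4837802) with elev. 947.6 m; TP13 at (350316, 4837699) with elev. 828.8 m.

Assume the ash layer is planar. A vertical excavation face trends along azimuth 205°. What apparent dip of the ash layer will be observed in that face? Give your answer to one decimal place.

Two edge vectors: TP11→TP12 = (850, -67, -0.5), TP11→TP13 = (856, -170, -119.3).
Normal n = (TP11→TP12) × (TP11→TP13) = (7908.1, 100977, -87148).
So ∂z/∂E = −n_x/n_z = 0.09074 and ∂z/∂N = −n_y/n_z = 1.15868.
Unit vector along 205° is (sin 205°, cos 205°) = (-0.4226, -0.9063).
Slope in that direction = a·(-0.4226) + b·(-0.9063) = −1.08847.
Apparent dip = arctan|1.08847| = 47.4° (true dip is 49.3°, so apparent ≤ true as expected).

47.4°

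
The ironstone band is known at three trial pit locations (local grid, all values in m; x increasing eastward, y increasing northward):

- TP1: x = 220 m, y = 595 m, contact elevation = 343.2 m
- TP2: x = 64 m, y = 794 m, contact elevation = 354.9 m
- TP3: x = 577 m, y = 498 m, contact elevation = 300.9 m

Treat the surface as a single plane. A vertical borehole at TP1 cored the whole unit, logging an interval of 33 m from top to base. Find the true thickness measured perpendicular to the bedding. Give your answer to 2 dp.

32.69 m

Let the plane be z = a·x + b·y + c.
TP2−TP1: −156a + 199b = 11.7;  TP3−TP1: 357a − 97b = −42.3.
Solving gives a = −0.13026, b = −0.04332.
|∇z| = √(a²+b²) = 0.13727, so dip δ = arctan(0.13727) = 7.82°.
True thickness = vertical thickness × cos δ = 33 × cos 7.82° = 32.69 m.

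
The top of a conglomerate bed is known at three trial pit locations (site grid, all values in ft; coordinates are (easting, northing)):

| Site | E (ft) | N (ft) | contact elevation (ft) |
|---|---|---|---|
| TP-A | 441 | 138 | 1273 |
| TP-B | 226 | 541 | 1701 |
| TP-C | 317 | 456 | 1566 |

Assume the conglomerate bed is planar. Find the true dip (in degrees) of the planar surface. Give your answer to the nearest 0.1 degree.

48.2°

Let the plane be z = a·E + b·N + c.
TP-B−TP-A: −215a + 403b = 428;  TP-C−TP-A: −124a + 318b = 293.
Solving gives a = −0.97973, b = 0.53935.
Gradient magnitude |∇z| = √(a² + b²) = √(0.95986 + 0.29090) = 1.11838.
True dip = arctan(1.11838) = 48.2°, dipping toward ESE (azimuth ≈ 119°).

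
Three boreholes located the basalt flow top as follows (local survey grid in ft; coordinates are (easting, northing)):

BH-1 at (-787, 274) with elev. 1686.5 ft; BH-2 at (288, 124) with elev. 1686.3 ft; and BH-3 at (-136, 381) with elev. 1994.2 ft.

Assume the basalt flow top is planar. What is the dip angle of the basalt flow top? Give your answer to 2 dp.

57.52°

Two edge vectors: BH-1→BH-2 = (1075, -150, -0.2), BH-1→BH-3 = (651, 107, 307.7).
Normal n = (BH-1→BH-2) × (BH-1→BH-3) = (-46133.6, -330907.7, 212675).
So ∂z/∂E = −n_x/n_z = 0.21692 and ∂z/∂N = −n_y/n_z = 1.55593.
Gradient magnitude |∇z| = √(a² + b²) = √(0.04705 + 2.42092) = 1.57098.
True dip = arctan(1.57098) = 57.52°, dipping toward S (azimuth ≈ 188°).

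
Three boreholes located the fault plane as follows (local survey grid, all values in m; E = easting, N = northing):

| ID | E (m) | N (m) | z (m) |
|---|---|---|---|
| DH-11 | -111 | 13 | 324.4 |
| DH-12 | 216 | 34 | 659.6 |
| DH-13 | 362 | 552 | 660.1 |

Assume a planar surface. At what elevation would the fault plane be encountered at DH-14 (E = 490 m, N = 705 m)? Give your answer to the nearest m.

Two edge vectors: DH-11→DH-12 = (327, 21, 335.2), DH-11→DH-13 = (473, 539, 335.7).
Normal n = (DH-11→DH-12) × (DH-11→DH-13) = (-173623.1, 48775.7, 166320).
So ∂z/∂E = −n_x/n_z = 1.04391 and ∂z/∂N = −n_y/n_z = −0.29326.
Intercept c from DH-11: 324.4 + 115.87 + 3.81 = 444.09.
At (490, 705): z = 511.5 − 206.8 + 444.09 = 748.9 m.

749 m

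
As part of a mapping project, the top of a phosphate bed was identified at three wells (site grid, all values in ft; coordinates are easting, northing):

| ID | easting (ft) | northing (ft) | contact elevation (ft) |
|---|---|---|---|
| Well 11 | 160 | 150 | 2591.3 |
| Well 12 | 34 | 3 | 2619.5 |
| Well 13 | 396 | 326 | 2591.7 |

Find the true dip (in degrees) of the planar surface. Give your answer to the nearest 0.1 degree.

Two edge vectors: Well 11→Well 12 = (-126, -147, 28.2), Well 11→Well 13 = (236, 176, 0.4).
Normal n = (Well 11→Well 12) × (Well 11→Well 13) = (-5022, 6705.6, 12516).
So ∂z/∂easting = −n_x/n_z = 0.40125 and ∂z/∂northing = −n_y/n_z = −0.53576.
Gradient magnitude |∇z| = √(a² + b²) = √(0.16100 + 0.28704) = 0.66936.
True dip = arctan(0.66936) = 33.8°, dipping toward NW (azimuth ≈ 323°).

33.8°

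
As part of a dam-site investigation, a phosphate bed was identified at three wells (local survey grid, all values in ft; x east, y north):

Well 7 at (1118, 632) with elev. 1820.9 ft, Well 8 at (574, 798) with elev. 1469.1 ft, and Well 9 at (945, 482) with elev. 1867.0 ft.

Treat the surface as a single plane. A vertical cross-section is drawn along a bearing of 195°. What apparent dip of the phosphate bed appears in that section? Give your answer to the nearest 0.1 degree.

32.9°

Two edge vectors: Well 7→Well 8 = (-544, 166, -351.8), Well 7→Well 9 = (-173, -150, 46.1).
Normal n = (Well 7→Well 8) × (Well 7→Well 9) = (-45117.4, 85939.8, 110318).
So ∂z/∂x = −n_x/n_z = 0.40898 and ∂z/∂y = −n_y/n_z = −0.77902.
Unit vector along 195° is (sin 195°, cos 195°) = (-0.2588, -0.9659).
Slope in that direction = a·(-0.2588) + b·(-0.9659) = 0.64662.
Apparent dip = arctan|0.64662| = 32.9° (true dip is 41.3°, so apparent ≤ true as expected).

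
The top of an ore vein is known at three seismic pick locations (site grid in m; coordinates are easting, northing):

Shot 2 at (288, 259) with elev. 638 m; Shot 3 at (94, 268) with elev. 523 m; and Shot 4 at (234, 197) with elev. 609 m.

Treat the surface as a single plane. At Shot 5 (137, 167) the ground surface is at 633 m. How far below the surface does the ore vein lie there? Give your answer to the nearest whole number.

80 m

Two edge vectors: Shot 2→Shot 3 = (-194, 9, -115), Shot 2→Shot 4 = (-54, -62, -29).
Normal n = (Shot 2→Shot 3) × (Shot 2→Shot 4) = (-7391, 584, 12514).
So ∂z/∂easting = −n_x/n_z = 0.59062 and ∂z/∂northing = −n_y/n_z = −0.04667.
Intercept c from Shot 2: 638 − 170.10 + 12.09 = 479.99.
At (137, 167): z_contact = 80.9 − 7.8 + 479.99 = 553.1 m.
Depth below ground = 633 − 553.1 = 80 m.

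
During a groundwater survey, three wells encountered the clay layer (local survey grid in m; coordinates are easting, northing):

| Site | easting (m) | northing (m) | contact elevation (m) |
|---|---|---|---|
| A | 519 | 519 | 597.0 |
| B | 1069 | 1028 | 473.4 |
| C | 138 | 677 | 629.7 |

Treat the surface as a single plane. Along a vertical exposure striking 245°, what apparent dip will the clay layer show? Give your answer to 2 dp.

9.12°

Let the plane be z = a·easting + b·northing + c.
B−A: 550a + 509b = −123.6;  C−A: −381a + 158b = 32.7.
Solving gives a = −0.12881, b = −0.10365.
Unit vector along 245° is (sin 245°, cos 245°) = (-0.9063, -0.4226).
Slope in that direction = a·(-0.9063) + b·(-0.4226) = 0.16054.
Apparent dip = arctan|0.16054| = 9.12° (true dip is 9.4°, so apparent ≤ true as expected).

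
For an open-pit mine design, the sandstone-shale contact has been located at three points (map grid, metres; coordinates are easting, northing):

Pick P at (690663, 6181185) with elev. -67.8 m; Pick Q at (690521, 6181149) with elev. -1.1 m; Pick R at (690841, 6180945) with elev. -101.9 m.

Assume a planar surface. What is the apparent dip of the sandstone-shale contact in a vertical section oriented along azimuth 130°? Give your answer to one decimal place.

Let the plane be z = a·easting + b·northing + c.
Pick Q−Pick P: −142a − 36b = 66.7;  Pick R−Pick P: 178a − 240b = −34.1.
Solving gives a = −0.42570, b = −0.17364.
Unit vector along 130° is (sin 130°, cos 130°) = (0.7660, -0.6428).
Slope in that direction = a·(0.7660) + b·(-0.6428) = −0.21449.
Apparent dip = arctan|0.21449| = 12.1° (true dip is 24.7°, so apparent ≤ true as expected).

12.1°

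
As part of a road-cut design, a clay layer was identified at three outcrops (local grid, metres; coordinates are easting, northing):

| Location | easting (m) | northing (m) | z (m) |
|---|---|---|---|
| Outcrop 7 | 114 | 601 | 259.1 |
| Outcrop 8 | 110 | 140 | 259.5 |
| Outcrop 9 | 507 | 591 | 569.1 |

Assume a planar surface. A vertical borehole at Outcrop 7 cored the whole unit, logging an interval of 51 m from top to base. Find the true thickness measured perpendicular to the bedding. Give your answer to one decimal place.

40.0 m

Let the plane be z = a·easting + b·northing + c.
Outcrop 8−Outcrop 7: −4a − 461b = 0.4;  Outcrop 9−Outcrop 7: 393a − 10b = 310.
Solving gives a = 0.78861, b = −0.00771.
|∇z| = √(a²+b²) = 0.78865, so dip δ = arctan(0.78865) = 38.26°.
True thickness = vertical thickness × cos δ = 51 × cos 38.26° = 40.0 m.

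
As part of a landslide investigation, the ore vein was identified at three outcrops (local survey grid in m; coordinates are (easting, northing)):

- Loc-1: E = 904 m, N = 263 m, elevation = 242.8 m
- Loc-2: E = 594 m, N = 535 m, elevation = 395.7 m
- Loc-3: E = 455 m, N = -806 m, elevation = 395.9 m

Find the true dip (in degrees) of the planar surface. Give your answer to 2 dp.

24.45°

Two edge vectors: Loc-1→Loc-2 = (-310, 272, 152.9), Loc-1→Loc-3 = (-449, -1069, 153.1).
Normal n = (Loc-1→Loc-2) × (Loc-1→Loc-3) = (205093.3, -21191.1, 453518).
So ∂z/∂E = −n_x/n_z = −0.45223 and ∂z/∂N = −n_y/n_z = 0.04673.
Gradient magnitude |∇z| = √(a² + b²) = √(0.20451 + 0.00218) = 0.45464.
True dip = arctan(0.45464) = 24.45°, dipping toward E (azimuth ≈ 096°).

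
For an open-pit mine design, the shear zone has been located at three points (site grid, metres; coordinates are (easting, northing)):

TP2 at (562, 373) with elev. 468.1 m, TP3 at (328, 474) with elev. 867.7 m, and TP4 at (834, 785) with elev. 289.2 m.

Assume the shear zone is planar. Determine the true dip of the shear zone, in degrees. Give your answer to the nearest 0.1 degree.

57.5°

Let the plane be z = a·E + b·N + c.
TP3−TP2: −234a + 101b = 399.6;  TP4−TP2: 272a + 412b = −178.9.
Solving gives a = −1.47485, b = 0.53946.
Gradient magnitude |∇z| = √(a² + b²) = √(2.17517 + 0.29102) = 1.57041.
True dip = arctan(1.57041) = 57.5°, dipping toward ESE (azimuth ≈ 110°).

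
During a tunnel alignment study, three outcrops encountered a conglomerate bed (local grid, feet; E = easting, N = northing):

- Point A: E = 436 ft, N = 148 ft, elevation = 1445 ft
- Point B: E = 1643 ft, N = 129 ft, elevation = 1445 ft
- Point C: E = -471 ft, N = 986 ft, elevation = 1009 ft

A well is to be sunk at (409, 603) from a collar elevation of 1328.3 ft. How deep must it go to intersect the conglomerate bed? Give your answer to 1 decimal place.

Let the plane be z = a·E + b·N + c.
Point B−Point A: 1207a − 19b = 0;  Point C−Point A: −907a + 838b = −436.
Solving gives a = −0.008332, b = −0.529304.
Then c = 1445 − a·436 − b·148 = 1526.97.
At (409, 603): z_contact = −3.41 − 319.17 + 1526.97 = 1204.39 ft.
Depth below ground = 1328.3 − 1204.39 = 123.9 ft.

123.9 ft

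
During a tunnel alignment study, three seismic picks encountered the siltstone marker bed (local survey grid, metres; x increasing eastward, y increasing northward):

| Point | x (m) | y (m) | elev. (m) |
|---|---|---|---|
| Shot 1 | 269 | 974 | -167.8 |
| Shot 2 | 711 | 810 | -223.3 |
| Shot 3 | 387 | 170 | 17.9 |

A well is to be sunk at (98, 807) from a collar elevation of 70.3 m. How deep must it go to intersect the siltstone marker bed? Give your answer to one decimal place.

155.8 m

Let the plane be z = a·x + b·y + c.
Shot 2−Shot 1: 442a − 164b = −55.5;  Shot 3−Shot 1: 118a − 804b = 185.7.
Solving gives a = −0.22343, b = −0.26376.
Then c = -167.8 − a·269 − b·974 = 149.21.
At (98, 807): z_contact = −21.90 − 212.86 + 149.21 = -85.54 m.
Depth below ground = 70.3 − (-85.54) = 155.8 m.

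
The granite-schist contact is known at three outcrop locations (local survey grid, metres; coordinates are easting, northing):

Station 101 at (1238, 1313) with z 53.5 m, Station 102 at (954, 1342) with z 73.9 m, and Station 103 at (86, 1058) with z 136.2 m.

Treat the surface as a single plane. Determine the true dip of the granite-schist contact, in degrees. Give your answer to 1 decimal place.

4.1°

Two edge vectors: Station 101→Station 102 = (-284, 29, 20.4), Station 101→Station 103 = (-1152, -255, 82.7).
Normal n = (Station 101→Station 102) × (Station 101→Station 103) = (7600.3, -14, 105828).
So ∂z/∂easting = −n_x/n_z = −0.07182 and ∂z/∂northing = −n_y/n_z = 0.00013.
Gradient magnitude |∇z| = √(a² + b²) = √(0.00516 + 0.00000) = 0.07182.
True dip = arctan(0.07182) = 4.1°, dipping toward E (azimuth ≈ 090°).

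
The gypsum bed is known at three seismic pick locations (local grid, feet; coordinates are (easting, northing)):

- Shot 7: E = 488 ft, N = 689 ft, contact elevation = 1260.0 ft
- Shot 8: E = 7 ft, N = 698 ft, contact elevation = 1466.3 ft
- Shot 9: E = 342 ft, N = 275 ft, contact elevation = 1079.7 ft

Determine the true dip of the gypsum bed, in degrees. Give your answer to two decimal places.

Two edge vectors: Shot 7→Shot 8 = (-481, 9, 206.3), Shot 7→Shot 9 = (-146, -414, -180.3).
Normal n = (Shot 7→Shot 8) × (Shot 7→Shot 9) = (83785.5, -116844.1, 200448).
So ∂z/∂E = −n_x/n_z = −0.41799 and ∂z/∂N = −n_y/n_z = 0.58291.
Gradient magnitude |∇z| = √(a² + b²) = √(0.17472 + 0.33979) = 0.71729.
True dip = arctan(0.71729) = 35.65°, dipping toward SE (azimuth ≈ 144°).

35.65°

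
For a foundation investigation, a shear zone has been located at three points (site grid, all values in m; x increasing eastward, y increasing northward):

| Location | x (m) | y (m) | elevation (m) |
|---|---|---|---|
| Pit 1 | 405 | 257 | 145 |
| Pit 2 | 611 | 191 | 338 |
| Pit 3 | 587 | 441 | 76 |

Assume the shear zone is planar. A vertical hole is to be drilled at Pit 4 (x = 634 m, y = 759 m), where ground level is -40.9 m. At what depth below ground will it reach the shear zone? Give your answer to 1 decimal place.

Two edge vectors: Pit 1→Pit 2 = (206, -66, 193), Pit 1→Pit 3 = (182, 184, -69).
Normal n = (Pit 1→Pit 2) × (Pit 1→Pit 3) = (-30958, 49340, 49916).
So ∂z/∂x = −n_x/n_z = 0.62020 and ∂z/∂y = −n_y/n_z = −0.98846.
Intercept c from Pit 1: 145 − 251.18 + 254.03 = 147.85.
At (634, 759): z_contact = 393.21 − 750.24 + 147.85 = -209.18 m.
Depth below ground = -40.9 − (-209.18) = 168.3 m.

168.3 m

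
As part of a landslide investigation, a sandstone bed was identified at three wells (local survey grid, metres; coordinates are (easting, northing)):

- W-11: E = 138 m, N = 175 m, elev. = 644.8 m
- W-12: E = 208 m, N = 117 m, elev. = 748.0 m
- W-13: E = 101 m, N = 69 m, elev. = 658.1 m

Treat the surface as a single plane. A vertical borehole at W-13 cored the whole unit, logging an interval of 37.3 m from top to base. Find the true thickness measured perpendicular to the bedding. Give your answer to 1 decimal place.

24.2 m

Let the plane be z = a·E + b·N + c.
W-12−W-11: 70a − 58b = 103.2;  W-13−W-11: −37a − 106b = 13.3.
Solving gives a = 1.06291, b = −0.49649.
|∇z| = √(a²+b²) = 1.17315, so dip δ = arctan(1.17315) = 49.56°.
True thickness = vertical thickness × cos δ = 37.3 × cos 49.56° = 24.2 m.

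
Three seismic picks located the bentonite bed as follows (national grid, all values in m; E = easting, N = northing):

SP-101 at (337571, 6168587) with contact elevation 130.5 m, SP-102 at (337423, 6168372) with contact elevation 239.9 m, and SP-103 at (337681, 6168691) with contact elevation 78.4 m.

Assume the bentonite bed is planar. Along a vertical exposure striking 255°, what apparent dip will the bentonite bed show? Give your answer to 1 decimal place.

Let the plane be z = a·E + b·N + c.
SP-102−SP-101: −148a − 215b = 109.4;  SP-103−SP-101: 110a + 104b = −52.1.
Solving gives a = 0.02132, b = −0.52352.
Unit vector along 255° is (sin 255°, cos 255°) = (-0.9659, -0.2588).
Slope in that direction = a·(-0.9659) + b·(-0.2588) = 0.11490.
Apparent dip = arctan|0.11490| = 6.6° (true dip is 27.7°, so apparent ≤ true as expected).

6.6°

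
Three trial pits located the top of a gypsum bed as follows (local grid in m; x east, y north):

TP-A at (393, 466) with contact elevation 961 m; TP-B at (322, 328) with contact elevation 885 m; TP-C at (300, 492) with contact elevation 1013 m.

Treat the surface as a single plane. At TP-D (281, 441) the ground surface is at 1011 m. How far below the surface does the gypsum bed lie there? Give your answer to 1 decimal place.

28.7 m

Let the plane be z = a·x + b·y + c.
TP-B−TP-A: −71a − 138b = −76;  TP-C−TP-A: −93a + 26b = 52.
Solving gives a = −0.35422, b = 0.73297.
Then c = 961 − a·393 − b·466 = 758.65.
At (281, 441): z_contact = −99.54 + 323.24 + 758.65 = 982.35 m.
Depth below ground = 1011 − 982.35 = 28.7 m.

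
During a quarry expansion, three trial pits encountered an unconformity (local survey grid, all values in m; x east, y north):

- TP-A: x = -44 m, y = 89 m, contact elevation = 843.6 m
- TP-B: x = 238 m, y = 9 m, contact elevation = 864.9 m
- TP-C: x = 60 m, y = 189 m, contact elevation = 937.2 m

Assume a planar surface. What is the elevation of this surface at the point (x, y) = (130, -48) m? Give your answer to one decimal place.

798.7 m

Two edge vectors: TP-A→TP-B = (282, -80, 21.3), TP-A→TP-C = (104, 100, 93.6).
Normal n = (TP-A→TP-B) × (TP-A→TP-C) = (-9618, -24180, 36520).
So ∂z/∂x = −n_x/n_z = 0.26336 and ∂z/∂y = −n_y/n_z = 0.66210.
Intercept c from TP-A: 843.6 + 11.59 − 58.93 = 796.26.
At (130, -48): z = 34.2 − 31.8 + 796.26 = 798.7 m.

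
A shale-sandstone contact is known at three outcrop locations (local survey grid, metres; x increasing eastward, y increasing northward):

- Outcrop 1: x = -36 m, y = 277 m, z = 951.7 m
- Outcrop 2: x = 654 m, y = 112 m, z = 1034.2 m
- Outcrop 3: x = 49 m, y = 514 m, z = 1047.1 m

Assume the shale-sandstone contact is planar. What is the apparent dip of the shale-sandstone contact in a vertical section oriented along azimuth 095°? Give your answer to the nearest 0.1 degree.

Let the plane be z = a·x + b·y + c.
Outcrop 2−Outcrop 1: 690a − 165b = 82.5;  Outcrop 3−Outcrop 1: 85a + 237b = 95.4.
Solving gives a = 0.19878, b = 0.33124.
Unit vector along 095° is (sin 95°, cos 95°) = (0.9962, -0.0872).
Slope in that direction = a·(0.9962) + b·(-0.0872) = 0.16915.
Apparent dip = arctan|0.16915| = 9.6° (true dip is 21.1°, so apparent ≤ true as expected).

9.6°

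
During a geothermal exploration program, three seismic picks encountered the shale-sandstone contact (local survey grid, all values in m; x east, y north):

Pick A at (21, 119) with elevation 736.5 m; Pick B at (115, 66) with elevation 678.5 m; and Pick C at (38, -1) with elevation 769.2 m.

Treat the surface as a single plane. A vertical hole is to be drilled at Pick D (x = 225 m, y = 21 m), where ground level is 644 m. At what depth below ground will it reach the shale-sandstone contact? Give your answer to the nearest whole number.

40 m

Let the plane be z = a·x + b·y + c.
Pick B−Pick A: 94a − 53b = −58;  Pick C−Pick A: 17a − 120b = 32.7.
Solving gives a = −0.83757, b = −0.39116.
Then c = 736.5 − a·21 − b·119 = 800.64.
At (225, 21): z_contact = −188.5 − 8.2 + 800.64 = 604.0 m.
Depth below ground = 644 − 604.0 = 40 m.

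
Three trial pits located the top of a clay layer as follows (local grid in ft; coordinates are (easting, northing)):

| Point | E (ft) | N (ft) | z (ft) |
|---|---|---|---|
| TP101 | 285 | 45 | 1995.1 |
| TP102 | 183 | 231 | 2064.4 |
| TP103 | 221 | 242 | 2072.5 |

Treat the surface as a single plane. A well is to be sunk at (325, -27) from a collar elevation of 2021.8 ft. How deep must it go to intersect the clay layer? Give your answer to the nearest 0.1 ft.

Let the plane be z = a·E + b·N + c.
TP102−TP101: −102a + 186b = 69.3;  TP103−TP101: −64a + 197b = 77.4.
Solving gives a = 0.09088, b = 0.42242.
Then c = 1995.1 − a·285 − b·45 = 1950.19.
At (325, -27): z_contact = 29.54 − 11.41 + 1950.19 = 1968.32 ft.
Depth below ground = 2021.8 − 1968.32 = 53.5 ft.

53.5 ft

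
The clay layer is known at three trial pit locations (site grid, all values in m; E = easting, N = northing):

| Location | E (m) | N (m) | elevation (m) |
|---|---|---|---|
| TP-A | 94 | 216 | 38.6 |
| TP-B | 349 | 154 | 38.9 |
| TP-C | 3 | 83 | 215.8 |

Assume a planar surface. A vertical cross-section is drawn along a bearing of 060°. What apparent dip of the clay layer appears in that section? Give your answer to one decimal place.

Two edge vectors: TP-A→TP-B = (255, -62, 0.3), TP-A→TP-C = (-91, -133, 177.2).
Normal n = (TP-A→TP-B) × (TP-A→TP-C) = (-10946.5, -45213.3, -39557).
So ∂z/∂E = −n_x/n_z = −0.27673 and ∂z/∂N = −n_y/n_z = −1.14299.
Unit vector along 060° is (sin 60°, cos 60°) = (0.8660, 0.5000).
Slope in that direction = a·(0.8660) + b·(0.5000) = −0.81115.
Apparent dip = arctan|0.81115| = 39.0° (true dip is 49.6°, so apparent ≤ true as expected).

39.0°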